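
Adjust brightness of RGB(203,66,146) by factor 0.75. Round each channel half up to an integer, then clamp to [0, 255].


Multiply each channel by 0.75, round half up, clamp to [0, 255]
R: 203×0.75 = 152.25 → round → 152
G: 66×0.75 = 49.5 → round → 50
B: 146×0.75 = 109.5 → round → 110
= RGB(152, 50, 110)


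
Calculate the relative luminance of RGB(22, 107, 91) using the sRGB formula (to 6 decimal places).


Linearize each channel (sRGB transfer function): c = v/255; c_lin = c/12.92 if c ≤ 0.04045, else ((c+0.055)/1.055)^2.4
  R: 22/255 ≈ 0.086275 > 0.04045 → ((0.086275+0.055)/1.055)^2.4 ≈ 0.008023
  G: 107/255 ≈ 0.419608 > 0.04045 → ((0.419608+0.055)/1.055)^2.4 ≈ 0.147027
  B: 91/255 ≈ 0.356863 > 0.04045 → ((0.356863+0.055)/1.055)^2.4 ≈ 0.104616
R_lin = 0.008023, G_lin = 0.147027, B_lin = 0.104616
L = 0.2126×R + 0.7152×G + 0.0722×B
L = 0.2126×0.008023 + 0.7152×0.147027 + 0.0722×0.104616
L ≈ 0.114413


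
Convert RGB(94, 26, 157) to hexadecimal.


R = 94 → 5E (hex)
G = 26 → 1A (hex)
B = 157 → 9D (hex)
Hex = #5E1A9D


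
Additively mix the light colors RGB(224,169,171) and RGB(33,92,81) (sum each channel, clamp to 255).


Additive: each channel = min(255, C₁+C₂)
R: 224+33 = 257 → 255
G: 169+92 = 261 → 255
B: 171+81 = 252 → 252
= RGB(255, 255, 252)


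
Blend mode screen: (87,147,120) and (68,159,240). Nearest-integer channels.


Screen: C = 255 - (255-A)×(255-B)/255, rounded to nearest integer
R: 255 - (255-87)×(255-68)/255 = 255 - 31416/255 ≈ 255 - 123.200 = 131.800 → 132
G: 255 - (255-147)×(255-159)/255 = 255 - 10368/255 ≈ 255 - 40.659 = 214.341 → 214
B: 255 - (255-120)×(255-240)/255 = 255 - 2025/255 ≈ 255 - 7.941 = 247.059 → 247
= RGB(132, 214, 247)


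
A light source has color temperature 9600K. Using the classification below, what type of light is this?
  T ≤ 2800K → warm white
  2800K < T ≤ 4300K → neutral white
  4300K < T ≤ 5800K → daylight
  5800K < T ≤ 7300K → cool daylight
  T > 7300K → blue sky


Temperature: 9600K
9600K > 7300K → blue sky
Classification: blue sky


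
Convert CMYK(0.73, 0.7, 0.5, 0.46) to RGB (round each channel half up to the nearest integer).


R = 255 × (1-C) × (1-K) = 255 × 0.27 × 0.54 = 37.179 → 37
G = 255 × (1-M) × (1-K) = 255 × 0.30 × 0.54 = 41.31 → 41
B = 255 × (1-Y) × (1-K) = 255 × 0.50 × 0.54 = 68.85 → 69
= RGB(37, 41, 69)


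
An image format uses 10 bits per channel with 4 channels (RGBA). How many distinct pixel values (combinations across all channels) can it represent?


Total bits = 10 bits/channel × 4 channels = 40 bits
Distinct pixel values = 2^40
= 1,099,511,627,776 pixel values


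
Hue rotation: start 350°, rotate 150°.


New hue = (H + rotation) mod 360
New hue = (350 + 150) mod 360
= 500 mod 360
= 140°


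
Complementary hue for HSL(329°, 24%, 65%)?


Complement = opposite side of color wheel = hue + 180°
H' = (329 + 180) mod 360 = 149°
S and L unchanged.
= HSL(149°, 24%, 65%)


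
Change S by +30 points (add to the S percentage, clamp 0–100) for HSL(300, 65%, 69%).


Original S = 65%
Adjustment = +30 percentage points
New S = 65 + (30) = 95
Clamp to [0, 100] → 95
= HSL(300°, 95%, 69%)


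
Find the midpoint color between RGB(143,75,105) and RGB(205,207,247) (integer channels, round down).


Midpoint: each channel = ⌊(C₁+C₂)/2⌋
R: ⌊(143+205)/2⌋ = 174
G: ⌊(75+207)/2⌋ = 141
B: ⌊(105+247)/2⌋ = 176
= RGB(174, 141, 176)


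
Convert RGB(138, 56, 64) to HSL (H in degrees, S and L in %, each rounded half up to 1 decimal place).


Normalize: R'=138/255≈0.5412, G'=56/255≈0.2196, B'=64/255≈0.2510
Max=138/255, Min=56/255, Δ=Max-Min=82/255
L = (Max+Min)/2 = (138+56)/510 = 194/510 = 0.38039… → L = 38.0%
L ≤ 0.5 → S = Δ/(Max+Min) = 82/(138+56) = 82/194 = 0.42268… → S = 42.3%
(the 1/255 factors cancel in S and H, so raw channel differences can be used)
Max is R' → H = 60 × (((G-B)/Δ) mod 6) = 60 × (((56-64)/82) mod 6)
  (-8)/82 = -0.0975…; negative, so add 6 → 5.9024…
  H = 60 × 5.9024… = 354.146…° → H = 354.1°
= HSL(354.1°, 42.3%, 38.0%)


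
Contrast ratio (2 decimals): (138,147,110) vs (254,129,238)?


Linearize each sRGB channel c=v/255: c/12.92 if c ≤ 0.04045 else ((c+0.055)/1.055)^2.4
L = 0.2126×R_lin + 0.7152×G_lin + 0.0722×B_lin
Color 1 (138,147,110):
  R=138: 138/255≈0.5412 > 0.04045 → ((0.5412+0.055)/1.055)^2.4 ≈ 0.25415
  G=147: 147/255≈0.5765 > 0.04045 → ((0.5765+0.055)/1.055)^2.4 ≈ 0.29177
  B=110: 110/255≈0.4314 > 0.04045 → ((0.4314+0.055)/1.055)^2.4 ≈ 0.15593
  L1 = 0.2126×0.25415 + 0.7152×0.29177 + 0.0722×0.15593 ≈ 0.27396
Color 2 (254,129,238):
  R=254: 254/255≈0.9961 > 0.04045 → ((0.9961+0.055)/1.055)^2.4 ≈ 0.99110
  G=129: 129/255≈0.5059 > 0.04045 → ((0.5059+0.055)/1.055)^2.4 ≈ 0.21953
  B=238: 238/255≈0.9333 > 0.04045 → ((0.9333+0.055)/1.055)^2.4 ≈ 0.85499
  L2 = 0.2126×0.99110 + 0.7152×0.21953 + 0.0722×0.85499 ≈ 0.42944
Lighter = 0.42944, Darker = 0.27396
Ratio = (L_lighter + 0.05) / (L_darker + 0.05)
Ratio = (0.42944 + 0.05) / (0.27396 + 0.05) = 0.47944 / 0.32396 ≈ 1.4799
Ratio ≈ 1.48:1


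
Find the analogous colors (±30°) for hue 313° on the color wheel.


Base hue: 313°
Left analog: (313 - 30) mod 360 = 283°
Right analog: (313 + 30) mod 360 = 343°
Analogous hues = 283° and 343°


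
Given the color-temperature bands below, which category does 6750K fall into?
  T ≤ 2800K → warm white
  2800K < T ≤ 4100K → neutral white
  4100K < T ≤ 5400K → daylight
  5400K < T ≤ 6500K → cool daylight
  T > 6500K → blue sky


Temperature: 6750K
6750K > 6500K → blue sky
Classification: blue sky


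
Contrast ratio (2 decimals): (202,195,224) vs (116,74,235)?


Linearize each sRGB channel c=v/255: c/12.92 if c ≤ 0.04045 else ((c+0.055)/1.055)^2.4
L = 0.2126×R_lin + 0.7152×G_lin + 0.0722×B_lin
Color 1 (202,195,224):
  R=202: 202/255≈0.7922 > 0.04045 → ((0.7922+0.055)/1.055)^2.4 ≈ 0.59062
  G=195: 195/255≈0.7647 > 0.04045 → ((0.7647+0.055)/1.055)^2.4 ≈ 0.54572
  B=224: 224/255≈0.8784 > 0.04045 → ((0.8784+0.055)/1.055)^2.4 ≈ 0.74540
  L1 = 0.2126×0.59062 + 0.7152×0.54572 + 0.0722×0.74540 ≈ 0.56969
Color 2 (116,74,235):
  R=116: 116/255≈0.4549 > 0.04045 → ((0.4549+0.055)/1.055)^2.4 ≈ 0.17465
  G=74: 74/255≈0.2902 > 0.04045 → ((0.2902+0.055)/1.055)^2.4 ≈ 0.06848
  B=235: 235/255≈0.9216 > 0.04045 → ((0.9216+0.055)/1.055)^2.4 ≈ 0.83077
  L2 = 0.2126×0.17465 + 0.7152×0.06848 + 0.0722×0.83077 ≈ 0.14609
Lighter = 0.56969, Darker = 0.14609
Ratio = (L_lighter + 0.05) / (L_darker + 0.05)
Ratio = (0.56969 + 0.05) / (0.14609 + 0.05) = 0.61969 / 0.19609 ≈ 3.1603
Ratio ≈ 3.16:1


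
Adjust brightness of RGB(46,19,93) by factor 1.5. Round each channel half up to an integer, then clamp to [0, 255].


Multiply each channel by 1.5, round half up, clamp to [0, 255]
R: 46×1.5 = 69
G: 19×1.5 = 28.5 → round → 29
B: 93×1.5 = 139.5 → round → 140
= RGB(69, 29, 140)


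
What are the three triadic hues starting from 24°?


Triadic: equally spaced at 120° intervals
H1 = 24°
H2 = (24 + 120) mod 360 = 144°
H3 = (24 + 240) mod 360 = 264°
Triadic = 24°, 144°, 264°


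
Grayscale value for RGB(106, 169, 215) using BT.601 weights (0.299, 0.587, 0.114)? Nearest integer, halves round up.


Gray = 0.299×R + 0.587×G + 0.114×B
Gray = 0.299×106 + 0.587×169 + 0.114×215
Gray = 31.694 + 99.203 + 24.510
Gray = 155.407 → round half up → 155
Gray = 155


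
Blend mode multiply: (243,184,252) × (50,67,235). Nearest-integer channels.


Multiply: C = A×B/255, rounded to nearest integer
R: 243×50/255 = 12150/255 ≈ 47.647 → 48
G: 184×67/255 = 12328/255 ≈ 48.345 → 48
B: 252×235/255 = 59220/255 ≈ 232.235 → 232
= RGB(48, 48, 232)


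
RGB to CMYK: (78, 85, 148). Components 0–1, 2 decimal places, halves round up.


R'=78/255≈0.3059, G'=85/255≈0.3333, B'=148/255≈0.5804
K = 1 - max(R',G',B') = 1 - 148/255 = 107/255 = 0.41960… → 0.42
(1-R'-K)/(1-K) simplifies to (max-R)/max with max = 148:
C = (148-78)/148 = 70/148 = 0.47297… → 0.47
M = (148-85)/148 = 63/148 = 0.42567… → 0.43
Y = (148-148)/148 = 0/148 = 0 → 0.00
= CMYK(0.47, 0.43, 0.00, 0.42)


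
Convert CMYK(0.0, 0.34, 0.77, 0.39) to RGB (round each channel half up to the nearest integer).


R = 255 × (1-C) × (1-K) = 255 × 1.00 × 0.61 = 155.55 → 156
G = 255 × (1-M) × (1-K) = 255 × 0.66 × 0.61 = 102.663 → 103
B = 255 × (1-Y) × (1-K) = 255 × 0.23 × 0.61 = 35.7765 → 36
= RGB(156, 103, 36)


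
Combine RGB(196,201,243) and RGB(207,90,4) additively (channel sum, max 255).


Additive: each channel = min(255, C₁+C₂)
R: 196+207 = 403 → 255
G: 201+90 = 291 → 255
B: 243+4 = 247 → 247
= RGB(255, 255, 247)


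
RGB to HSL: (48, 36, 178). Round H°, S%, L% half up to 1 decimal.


Normalize: R'=48/255≈0.1882, G'=36/255≈0.1412, B'=178/255≈0.6980
Max=178/255, Min=36/255, Δ=Max-Min=142/255
L = (Max+Min)/2 = (178+36)/510 = 214/510 = 0.41960… → L = 42.0%
L ≤ 0.5 → S = Δ/(Max+Min) = 142/(178+36) = 142/214 = 0.66355… → S = 66.4%
(the 1/255 factors cancel in S and H, so raw channel differences can be used)
Max is B' → H = 60 × ((R-G)/Δ + 4) = 60 × ((48-36)/142 + 4)
  12/142 + 4 = 0.0845… + 4 = 4.0845…
  H = 60 × 4.0845… = 245.070…° → H = 245.1°
= HSL(245.1°, 66.4%, 42.0%)


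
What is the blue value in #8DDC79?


Color: #8DDC79
R = 8D = 141
G = DC = 220
B = 79 = 121
Blue = 121


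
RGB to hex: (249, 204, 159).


R = 249 → F9 (hex)
G = 204 → CC (hex)
B = 159 → 9F (hex)
Hex = #F9CC9F


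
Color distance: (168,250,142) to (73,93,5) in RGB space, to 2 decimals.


d = √[(R₁-R₂)² + (G₁-G₂)² + (B₁-B₂)²]
d = √[(168-73)² + (250-93)² + (142-5)²]
d = √[9025 + 24649 + 18769]
d = √52443
d ≈ 229.00


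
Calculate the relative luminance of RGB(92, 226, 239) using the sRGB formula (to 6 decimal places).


Linearize each channel (sRGB transfer function): c = v/255; c_lin = c/12.92 if c ≤ 0.04045, else ((c+0.055)/1.055)^2.4
  R: 92/255 ≈ 0.360784 > 0.04045 → ((0.360784+0.055)/1.055)^2.4 ≈ 0.107023
  G: 226/255 ≈ 0.886275 > 0.04045 → ((0.886275+0.055)/1.055)^2.4 ≈ 0.760525
  B: 239/255 ≈ 0.937255 > 0.04045 → ((0.937255+0.055)/1.055)^2.4 ≈ 0.863157
R_lin = 0.107023, G_lin = 0.760525, B_lin = 0.863157
L = 0.2126×R + 0.7152×G + 0.0722×B
L = 0.2126×0.107023 + 0.7152×0.760525 + 0.0722×0.863157
L ≈ 0.629000


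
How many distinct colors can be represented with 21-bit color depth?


Colors = 2^bits = 2^21
= 2,097,152 colors


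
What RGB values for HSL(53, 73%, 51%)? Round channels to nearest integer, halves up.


H=53°, S=0.73, L=0.51
C = (1-|2L-1|)×S = (1-|0.02|)×0.73 = 0.7154
H' = H/60 = 53/60 ≈ 0.8833; X = C×(1-|H' mod 2 - 1|) ≈ 0.6319
m = L - C/2 = 0.51 - 0.3577 = 0.1523
Sector ⌊H'⌋ = 0 → (R',G',B') = (0.7154, ≈0.6319, 0.0)
RGB = ((R'+m)×255, (G'+m)×255, (B'+m)×255) = (221.2635, 199.98035, 38.8365)
Round half up → RGB(221, 200, 39)


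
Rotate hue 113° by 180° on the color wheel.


New hue = (H + rotation) mod 360
New hue = (113 + 180) mod 360
= 293 mod 360
= 293°


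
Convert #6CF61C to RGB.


6C → 108 (R)
F6 → 246 (G)
1C → 28 (B)
= RGB(108, 246, 28)


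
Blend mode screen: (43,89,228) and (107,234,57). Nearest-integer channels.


Screen: C = 255 - (255-A)×(255-B)/255, rounded to nearest integer
R: 255 - (255-43)×(255-107)/255 = 255 - 31376/255 ≈ 255 - 123.043 = 131.957 → 132
G: 255 - (255-89)×(255-234)/255 = 255 - 3486/255 ≈ 255 - 13.671 = 241.329 → 241
B: 255 - (255-228)×(255-57)/255 = 255 - 5346/255 ≈ 255 - 20.965 = 234.035 → 234
= RGB(132, 241, 234)


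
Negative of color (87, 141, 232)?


Invert: (255-R, 255-G, 255-B)
R: 255-87 = 168
G: 255-141 = 114
B: 255-232 = 23
= RGB(168, 114, 23)


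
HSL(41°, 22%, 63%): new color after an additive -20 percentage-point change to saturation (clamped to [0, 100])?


Original S = 22%
Adjustment = -20 percentage points
New S = 22 + (-20) = 2
Clamp to [0, 100] → 2
= HSL(41°, 2%, 63%)


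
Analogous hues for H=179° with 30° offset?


Base hue: 179°
Left analog: (179 - 30) mod 360 = 149°
Right analog: (179 + 30) mod 360 = 209°
Analogous hues = 149° and 209°


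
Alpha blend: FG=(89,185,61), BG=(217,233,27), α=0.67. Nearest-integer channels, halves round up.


C = α×F + (1-α)×B, with 1-α = 0.33
R: 0.67×89 + 0.33×217 = 59.63 + 71.61 = 131.24 → 131
G: 0.67×185 + 0.33×233 = 123.95 + 76.89 = 200.84 → 201
B: 0.67×61 + 0.33×27 = 40.87 + 8.91 = 49.78 → 50
= RGB(131, 201, 50)


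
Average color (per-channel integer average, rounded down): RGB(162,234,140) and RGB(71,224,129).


Midpoint: each channel = ⌊(C₁+C₂)/2⌋
R: ⌊(162+71)/2⌋ = 116
G: ⌊(234+224)/2⌋ = 229
B: ⌊(140+129)/2⌋ = 134
= RGB(116, 229, 134)


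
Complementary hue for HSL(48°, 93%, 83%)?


Complement = opposite side of color wheel = hue + 180°
H' = (48 + 180) mod 360 = 228°
S and L unchanged.
= HSL(228°, 93%, 83%)


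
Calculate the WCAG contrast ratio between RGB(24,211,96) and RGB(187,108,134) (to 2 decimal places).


Linearize each sRGB channel c=v/255: c/12.92 if c ≤ 0.04045 else ((c+0.055)/1.055)^2.4
L = 0.2126×R_lin + 0.7152×G_lin + 0.0722×B_lin
Color 1 (24,211,96):
  R=24: 24/255≈0.0941 > 0.04045 → ((0.0941+0.055)/1.055)^2.4 ≈ 0.00913
  G=211: 211/255≈0.8275 > 0.04045 → ((0.8275+0.055)/1.055)^2.4 ≈ 0.65141
  B=96: 96/255≈0.3765 > 0.04045 → ((0.3765+0.055)/1.055)^2.4 ≈ 0.11697
  L1 = 0.2126×0.00913 + 0.7152×0.65141 + 0.0722×0.11697 ≈ 0.47627
Color 2 (187,108,134):
  R=187: 187/255≈0.7333 > 0.04045 → ((0.7333+0.055)/1.055)^2.4 ≈ 0.49693
  G=108: 108/255≈0.4235 > 0.04045 → ((0.4235+0.055)/1.055)^2.4 ≈ 0.14996
  B=134: 134/255≈0.5255 > 0.04045 → ((0.5255+0.055)/1.055)^2.4 ≈ 0.23840
  L2 = 0.2126×0.49693 + 0.7152×0.14996 + 0.0722×0.23840 ≈ 0.23011
Lighter = 0.47627, Darker = 0.23011
Ratio = (L_lighter + 0.05) / (L_darker + 0.05)
Ratio = (0.47627 + 0.05) / (0.23011 + 0.05) = 0.52627 / 0.28011 ≈ 1.8788
Ratio ≈ 1.88:1


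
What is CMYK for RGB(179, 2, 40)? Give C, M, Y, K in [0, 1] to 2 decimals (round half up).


R'=179/255≈0.7020, G'=2/255≈0.0078, B'=40/255≈0.1569
K = 1 - max(R',G',B') = 1 - 179/255 = 76/255 = 0.29803… → 0.30
(1-R'-K)/(1-K) simplifies to (max-R)/max with max = 179:
C = (179-179)/179 = 0/179 = 0 → 0.00
M = (179-2)/179 = 177/179 = 0.98882… → 0.99
Y = (179-40)/179 = 139/179 = 0.77653… → 0.78
= CMYK(0.00, 0.99, 0.78, 0.30)


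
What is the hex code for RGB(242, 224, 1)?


R = 242 → F2 (hex)
G = 224 → E0 (hex)
B = 1 → 01 (hex)
Hex = #F2E001


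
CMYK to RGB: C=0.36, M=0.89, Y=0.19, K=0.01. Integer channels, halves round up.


R = 255 × (1-C) × (1-K) = 255 × 0.64 × 0.99 = 161.568 → 162
G = 255 × (1-M) × (1-K) = 255 × 0.11 × 0.99 = 27.7695 → 28
B = 255 × (1-Y) × (1-K) = 255 × 0.81 × 0.99 = 204.4845 → 204
= RGB(162, 28, 204)


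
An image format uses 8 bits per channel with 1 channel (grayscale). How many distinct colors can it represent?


Total bits = 8 bits/channel × 1 channels = 8 bits
Distinct colors = 2^8
= 256 colors


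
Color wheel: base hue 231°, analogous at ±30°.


Base hue: 231°
Left analog: (231 - 30) mod 360 = 201°
Right analog: (231 + 30) mod 360 = 261°
Analogous hues = 201° and 261°


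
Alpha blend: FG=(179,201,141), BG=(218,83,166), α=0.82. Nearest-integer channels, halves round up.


C = α×F + (1-α)×B, with 1-α = 0.18
R: 0.82×179 + 0.18×218 = 146.78 + 39.24 = 186.02 → 186
G: 0.82×201 + 0.18×83 = 164.82 + 14.94 = 179.76 → 180
B: 0.82×141 + 0.18×166 = 115.62 + 29.88 = 145.50 → 146
= RGB(186, 180, 146)


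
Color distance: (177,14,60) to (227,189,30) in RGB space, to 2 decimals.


d = √[(R₁-R₂)² + (G₁-G₂)² + (B₁-B₂)²]
d = √[(177-227)² + (14-189)² + (60-30)²]
d = √[2500 + 30625 + 900]
d = √34025
d ≈ 184.46


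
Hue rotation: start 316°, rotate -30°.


New hue = (H + rotation) mod 360
New hue = (316 -30) mod 360
= 286 mod 360
= 286°


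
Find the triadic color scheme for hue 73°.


Triadic: equally spaced at 120° intervals
H1 = 73°
H2 = (73 + 120) mod 360 = 193°
H3 = (73 + 240) mod 360 = 313°
Triadic = 73°, 193°, 313°


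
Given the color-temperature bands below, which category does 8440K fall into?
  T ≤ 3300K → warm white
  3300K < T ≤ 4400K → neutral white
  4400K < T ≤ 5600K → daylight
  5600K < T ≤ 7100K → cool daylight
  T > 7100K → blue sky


Temperature: 8440K
8440K > 7100K → blue sky
Classification: blue sky


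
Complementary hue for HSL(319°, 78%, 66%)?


Complement = opposite side of color wheel = hue + 180°
H' = (319 + 180) mod 360 = 139°
S and L unchanged.
= HSL(139°, 78%, 66%)


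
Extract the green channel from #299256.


Color: #299256
R = 29 = 41
G = 92 = 146
B = 56 = 86
Green = 146


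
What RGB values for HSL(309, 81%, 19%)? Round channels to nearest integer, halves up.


H=309°, S=0.81, L=0.19
C = (1-|2L-1|)×S = (1-|-0.62|)×0.81 = 0.3078
H' = H/60 = 309/60 ≈ 5.1500; X = C×(1-|H' mod 2 - 1|) = 0.26163
m = L - C/2 = 0.19 - 0.1539 = 0.0361
Sector ⌊H'⌋ = 5 → (R',G',B') = (0.3078, 0.0, 0.26163)
RGB = ((R'+m)×255, (G'+m)×255, (B'+m)×255) = (87.6945, 9.2055, 75.92115)
Round half up → RGB(88, 9, 76)


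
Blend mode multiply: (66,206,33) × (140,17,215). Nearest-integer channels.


Multiply: C = A×B/255, rounded to nearest integer
R: 66×140/255 = 9240/255 ≈ 36.235 → 36
G: 206×17/255 = 3502/255 ≈ 13.733 → 14
B: 33×215/255 = 7095/255 ≈ 27.824 → 28
= RGB(36, 14, 28)


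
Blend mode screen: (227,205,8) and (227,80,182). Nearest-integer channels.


Screen: C = 255 - (255-A)×(255-B)/255, rounded to nearest integer
R: 255 - (255-227)×(255-227)/255 = 255 - 784/255 ≈ 255 - 3.075 = 251.925 → 252
G: 255 - (255-205)×(255-80)/255 = 255 - 8750/255 ≈ 255 - 34.314 = 220.686 → 221
B: 255 - (255-8)×(255-182)/255 = 255 - 18031/255 ≈ 255 - 70.710 = 184.290 → 184
= RGB(252, 221, 184)


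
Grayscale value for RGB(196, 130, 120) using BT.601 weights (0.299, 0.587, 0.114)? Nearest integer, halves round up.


Gray = 0.299×R + 0.587×G + 0.114×B
Gray = 0.299×196 + 0.587×130 + 0.114×120
Gray = 58.604 + 76.310 + 13.680
Gray = 148.594 → round half up → 149
Gray = 149


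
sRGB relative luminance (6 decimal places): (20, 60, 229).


Linearize each channel (sRGB transfer function): c = v/255; c_lin = c/12.92 if c ≤ 0.04045, else ((c+0.055)/1.055)^2.4
  R: 20/255 ≈ 0.078431 > 0.04045 → ((0.078431+0.055)/1.055)^2.4 ≈ 0.006995
  G: 60/255 ≈ 0.235294 > 0.04045 → ((0.235294+0.055)/1.055)^2.4 ≈ 0.045186
  B: 229/255 ≈ 0.898039 > 0.04045 → ((0.898039+0.055)/1.055)^2.4 ≈ 0.783538
R_lin = 0.006995, G_lin = 0.045186, B_lin = 0.783538
L = 0.2126×R + 0.7152×G + 0.0722×B
L = 0.2126×0.006995 + 0.7152×0.045186 + 0.0722×0.783538
L ≈ 0.090376


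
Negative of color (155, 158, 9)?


Invert: (255-R, 255-G, 255-B)
R: 255-155 = 100
G: 255-158 = 97
B: 255-9 = 246
= RGB(100, 97, 246)


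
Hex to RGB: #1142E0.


11 → 17 (R)
42 → 66 (G)
E0 → 224 (B)
= RGB(17, 66, 224)


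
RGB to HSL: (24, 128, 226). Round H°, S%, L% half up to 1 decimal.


Normalize: R'=24/255≈0.0941, G'=128/255≈0.5020, B'=226/255≈0.8863
Max=226/255, Min=24/255, Δ=Max-Min=202/255
L = (Max+Min)/2 = (226+24)/510 = 250/510 = 0.49019… → L = 49.0%
L ≤ 0.5 → S = Δ/(Max+Min) = 202/(226+24) = 202/250 = 0.808 → S = 80.8%
(the 1/255 factors cancel in S and H, so raw channel differences can be used)
Max is B' → H = 60 × ((R-G)/Δ + 4) = 60 × ((24-128)/202 + 4)
  -104/202 + 4 = -0.5148… + 4 = 3.4851…
  H = 60 × 3.4851… = 209.108…° → H = 209.1°
= HSL(209.1°, 80.8%, 49.0%)


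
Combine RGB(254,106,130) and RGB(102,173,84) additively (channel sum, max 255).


Additive: each channel = min(255, C₁+C₂)
R: 254+102 = 356 → 255
G: 106+173 = 279 → 255
B: 130+84 = 214 → 214
= RGB(255, 255, 214)


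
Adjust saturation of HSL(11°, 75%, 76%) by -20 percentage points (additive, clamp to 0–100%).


Original S = 75%
Adjustment = -20 percentage points
New S = 75 + (-20) = 55
Clamp to [0, 100] → 55
= HSL(11°, 55%, 76%)


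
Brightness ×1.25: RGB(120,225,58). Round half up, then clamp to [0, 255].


Multiply each channel by 1.25, round half up, clamp to [0, 255]
R: 120×1.25 = 150
G: 225×1.25 = 281.25 → round → 281 → clamp → 255
B: 58×1.25 = 72.5 → round → 73
= RGB(150, 255, 73)


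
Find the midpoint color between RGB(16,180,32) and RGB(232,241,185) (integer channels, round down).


Midpoint: each channel = ⌊(C₁+C₂)/2⌋
R: ⌊(16+232)/2⌋ = 124
G: ⌊(180+241)/2⌋ = 210
B: ⌊(32+185)/2⌋ = 108
= RGB(124, 210, 108)


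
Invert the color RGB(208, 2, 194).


Invert: (255-R, 255-G, 255-B)
R: 255-208 = 47
G: 255-2 = 253
B: 255-194 = 61
= RGB(47, 253, 61)


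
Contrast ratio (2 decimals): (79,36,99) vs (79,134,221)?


Linearize each sRGB channel c=v/255: c/12.92 if c ≤ 0.04045 else ((c+0.055)/1.055)^2.4
L = 0.2126×R_lin + 0.7152×G_lin + 0.0722×B_lin
Color 1 (79,36,99):
  R=79: 79/255≈0.3098 > 0.04045 → ((0.3098+0.055)/1.055)^2.4 ≈ 0.07819
  G=36: 36/255≈0.1412 > 0.04045 → ((0.1412+0.055)/1.055)^2.4 ≈ 0.01764
  B=99: 99/255≈0.3882 > 0.04045 → ((0.3882+0.055)/1.055)^2.4 ≈ 0.12477
  L1 = 0.2126×0.07819 + 0.7152×0.01764 + 0.0722×0.12477 ≈ 0.03825
Color 2 (79,134,221):
  R=79: 79/255≈0.3098 > 0.04045 → ((0.3098+0.055)/1.055)^2.4 ≈ 0.07819
  G=134: 134/255≈0.5255 > 0.04045 → ((0.5255+0.055)/1.055)^2.4 ≈ 0.23840
  B=221: 221/255≈0.8667 > 0.04045 → ((0.8667+0.055)/1.055)^2.4 ≈ 0.72306
  L2 = 0.2126×0.07819 + 0.7152×0.23840 + 0.0722×0.72306 ≈ 0.23933
Lighter = 0.23933, Darker = 0.03825
Ratio = (L_lighter + 0.05) / (L_darker + 0.05)
Ratio = (0.23933 + 0.05) / (0.03825 + 0.05) = 0.28933 / 0.08825 ≈ 3.2786
Ratio ≈ 3.28:1


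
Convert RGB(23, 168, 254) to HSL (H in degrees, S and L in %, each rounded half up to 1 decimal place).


Normalize: R'=23/255≈0.0902, G'=168/255≈0.6588, B'=254/255≈0.9961
Max=254/255, Min=23/255, Δ=Max-Min=231/255
L = (Max+Min)/2 = (254+23)/510 = 277/510 = 0.54313… → L = 54.3%
L > 0.5 → S = Δ/(2-Max-Min) = 231/(510-254-23) = 231/233 = 0.99141… → S = 99.1%
(the 1/255 factors cancel in S and H, so raw channel differences can be used)
Max is B' → H = 60 × ((R-G)/Δ + 4) = 60 × ((23-168)/231 + 4)
  -145/231 + 4 = -0.6277… + 4 = 3.3722…
  H = 60 × 3.3722… = 202.337…° → H = 202.3°
= HSL(202.3°, 99.1%, 54.3%)


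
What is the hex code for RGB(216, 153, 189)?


R = 216 → D8 (hex)
G = 153 → 99 (hex)
B = 189 → BD (hex)
Hex = #D899BD


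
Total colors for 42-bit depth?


Colors = 2^bits = 2^42
= 4,398,046,511,104 colors


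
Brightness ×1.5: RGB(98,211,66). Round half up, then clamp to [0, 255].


Multiply each channel by 1.5, round half up, clamp to [0, 255]
R: 98×1.5 = 147
G: 211×1.5 = 316.5 → round → 317 → clamp → 255
B: 66×1.5 = 99
= RGB(147, 255, 99)


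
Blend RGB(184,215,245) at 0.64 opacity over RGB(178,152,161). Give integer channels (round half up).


C = α×F + (1-α)×B, with 1-α = 0.36
R: 0.64×184 + 0.36×178 = 117.76 + 64.08 = 181.84 → 182
G: 0.64×215 + 0.36×152 = 137.60 + 54.72 = 192.32 → 192
B: 0.64×245 + 0.36×161 = 156.80 + 57.96 = 214.76 → 215
= RGB(182, 192, 215)


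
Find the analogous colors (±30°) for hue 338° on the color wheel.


Base hue: 338°
Left analog: (338 - 30) mod 360 = 308°
Right analog: (338 + 30) mod 360 = 8°
Analogous hues = 308° and 8°


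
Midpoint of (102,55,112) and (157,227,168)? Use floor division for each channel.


Midpoint: each channel = ⌊(C₁+C₂)/2⌋
R: ⌊(102+157)/2⌋ = 129
G: ⌊(55+227)/2⌋ = 141
B: ⌊(112+168)/2⌋ = 140
= RGB(129, 141, 140)


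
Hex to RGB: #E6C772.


E6 → 230 (R)
C7 → 199 (G)
72 → 114 (B)
= RGB(230, 199, 114)


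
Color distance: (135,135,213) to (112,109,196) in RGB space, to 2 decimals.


d = √[(R₁-R₂)² + (G₁-G₂)² + (B₁-B₂)²]
d = √[(135-112)² + (135-109)² + (213-196)²]
d = √[529 + 676 + 289]
d = √1494
d ≈ 38.65


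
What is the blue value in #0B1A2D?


Color: #0B1A2D
R = 0B = 11
G = 1A = 26
B = 2D = 45
Blue = 45


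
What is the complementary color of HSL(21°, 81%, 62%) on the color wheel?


Complement = opposite side of color wheel = hue + 180°
H' = (21 + 180) mod 360 = 201°
S and L unchanged.
= HSL(201°, 81%, 62%)


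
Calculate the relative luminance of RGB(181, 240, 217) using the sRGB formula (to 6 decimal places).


Linearize each channel (sRGB transfer function): c = v/255; c_lin = c/12.92 if c ≤ 0.04045, else ((c+0.055)/1.055)^2.4
  R: 181/255 ≈ 0.709804 > 0.04045 → ((0.709804+0.055)/1.055)^2.4 ≈ 0.462077
  G: 240/255 ≈ 0.941176 > 0.04045 → ((0.941176+0.055)/1.055)^2.4 ≈ 0.871367
  B: 217/255 ≈ 0.850980 > 0.04045 → ((0.850980+0.055)/1.055)^2.4 ≈ 0.693872
R_lin = 0.462077, G_lin = 0.871367, B_lin = 0.693872
L = 0.2126×R + 0.7152×G + 0.0722×B
L = 0.2126×0.462077 + 0.7152×0.871367 + 0.0722×0.693872
L ≈ 0.771537


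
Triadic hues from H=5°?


Triadic: equally spaced at 120° intervals
H1 = 5°
H2 = (5 + 120) mod 360 = 125°
H3 = (5 + 240) mod 360 = 245°
Triadic = 5°, 125°, 245°


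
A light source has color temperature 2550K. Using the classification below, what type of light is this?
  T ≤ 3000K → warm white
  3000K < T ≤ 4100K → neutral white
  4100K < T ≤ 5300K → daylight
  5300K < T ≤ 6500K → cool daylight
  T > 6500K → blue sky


Temperature: 2550K
2550K ≤ 3000K → warm white
Classification: warm white


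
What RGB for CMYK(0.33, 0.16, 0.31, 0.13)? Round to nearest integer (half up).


R = 255 × (1-C) × (1-K) = 255 × 0.67 × 0.87 = 148.6395 → 149
G = 255 × (1-M) × (1-K) = 255 × 0.84 × 0.87 = 186.354 → 186
B = 255 × (1-Y) × (1-K) = 255 × 0.69 × 0.87 = 153.0765 → 153
= RGB(149, 186, 153)


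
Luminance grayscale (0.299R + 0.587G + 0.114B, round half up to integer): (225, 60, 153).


Gray = 0.299×R + 0.587×G + 0.114×B
Gray = 0.299×225 + 0.587×60 + 0.114×153
Gray = 67.275 + 35.220 + 17.442
Gray = 119.937 → round half up → 120
Gray = 120


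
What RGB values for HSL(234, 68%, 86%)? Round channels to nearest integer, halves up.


H=234°, S=0.68, L=0.86
C = (1-|2L-1|)×S = (1-|0.72|)×0.68 = 0.1904
H' = H/60 = 234/60 ≈ 3.9000; X = C×(1-|H' mod 2 - 1|) = 0.01904
m = L - C/2 = 0.86 - 0.0952 = 0.7648
Sector ⌊H'⌋ = 3 → (R',G',B') = (0.0, 0.01904, 0.1904)
RGB = ((R'+m)×255, (G'+m)×255, (B'+m)×255) = (195.024, 199.8792, 243.576)
Round half up → RGB(195, 200, 244)


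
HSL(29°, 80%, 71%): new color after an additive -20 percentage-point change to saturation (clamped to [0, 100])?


Original S = 80%
Adjustment = -20 percentage points
New S = 80 + (-20) = 60
Clamp to [0, 100] → 60
= HSL(29°, 60%, 71%)


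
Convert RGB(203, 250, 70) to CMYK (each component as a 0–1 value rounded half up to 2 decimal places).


R'=203/255≈0.7961, G'=250/255≈0.9804, B'=70/255≈0.2745
K = 1 - max(R',G',B') = 1 - 250/255 = 5/255 = 0.01960… → 0.02
(1-R'-K)/(1-K) simplifies to (max-R)/max with max = 250:
C = (250-203)/250 = 47/250 = 0.188 → 0.19
M = (250-250)/250 = 0/250 = 0 → 0.00
Y = (250-70)/250 = 180/250 = 0.72 → 0.72
= CMYK(0.19, 0.00, 0.72, 0.02)


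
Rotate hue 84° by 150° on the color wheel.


New hue = (H + rotation) mod 360
New hue = (84 + 150) mod 360
= 234 mod 360
= 234°


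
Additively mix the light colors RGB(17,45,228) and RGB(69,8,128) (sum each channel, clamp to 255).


Additive: each channel = min(255, C₁+C₂)
R: 17+69 = 86 → 86
G: 45+8 = 53 → 53
B: 228+128 = 356 → 255
= RGB(86, 53, 255)


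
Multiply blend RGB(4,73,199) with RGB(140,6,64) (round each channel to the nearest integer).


Multiply: C = A×B/255, rounded to nearest integer
R: 4×140/255 = 560/255 ≈ 2.196 → 2
G: 73×6/255 = 438/255 ≈ 1.718 → 2
B: 199×64/255 = 12736/255 ≈ 49.945 → 50
= RGB(2, 2, 50)


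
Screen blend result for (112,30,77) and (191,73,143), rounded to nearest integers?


Screen: C = 255 - (255-A)×(255-B)/255, rounded to nearest integer
R: 255 - (255-112)×(255-191)/255 = 255 - 9152/255 ≈ 255 - 35.890 = 219.110 → 219
G: 255 - (255-30)×(255-73)/255 = 255 - 40950/255 ≈ 255 - 160.588 = 94.412 → 94
B: 255 - (255-77)×(255-143)/255 = 255 - 19936/255 ≈ 255 - 78.180 = 176.820 → 177
= RGB(219, 94, 177)


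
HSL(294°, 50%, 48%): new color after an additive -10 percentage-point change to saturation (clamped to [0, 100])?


Original S = 50%
Adjustment = -10 percentage points
New S = 50 + (-10) = 40
Clamp to [0, 100] → 40
= HSL(294°, 40%, 48%)


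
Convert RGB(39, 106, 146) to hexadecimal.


R = 39 → 27 (hex)
G = 106 → 6A (hex)
B = 146 → 92 (hex)
Hex = #276A92


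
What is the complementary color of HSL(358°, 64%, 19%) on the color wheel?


Complement = opposite side of color wheel = hue + 180°
H' = (358 + 180) mod 360 = 178°
S and L unchanged.
= HSL(178°, 64%, 19%)


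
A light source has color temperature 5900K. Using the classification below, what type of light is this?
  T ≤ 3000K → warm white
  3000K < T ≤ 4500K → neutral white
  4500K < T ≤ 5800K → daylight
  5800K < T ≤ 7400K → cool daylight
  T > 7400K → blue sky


Temperature: 5900K
5800K < 5900K ≤ 7400K → cool daylight
Classification: cool daylight


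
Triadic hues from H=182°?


Triadic: equally spaced at 120° intervals
H1 = 182°
H2 = (182 + 120) mod 360 = 302°
H3 = (182 + 240) mod 360 = 62°
Triadic = 182°, 302°, 62°


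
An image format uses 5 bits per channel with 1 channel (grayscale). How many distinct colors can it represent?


Total bits = 5 bits/channel × 1 channels = 5 bits
Distinct colors = 2^5
= 32 colors


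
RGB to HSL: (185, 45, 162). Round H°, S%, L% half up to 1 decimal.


Normalize: R'=185/255≈0.7255, G'=45/255≈0.1765, B'=162/255≈0.6353
Max=185/255, Min=45/255, Δ=Max-Min=140/255
L = (Max+Min)/2 = (185+45)/510 = 230/510 = 0.45098… → L = 45.1%
L ≤ 0.5 → S = Δ/(Max+Min) = 140/(185+45) = 140/230 = 0.60869… → S = 60.9%
(the 1/255 factors cancel in S and H, so raw channel differences can be used)
Max is R' → H = 60 × (((G-B)/Δ) mod 6) = 60 × (((45-162)/140) mod 6)
  (-117)/140 = -0.8357…; negative, so add 6 → 5.1642…
  H = 60 × 5.1642… = 309.857…° → H = 309.9°
= HSL(309.9°, 60.9%, 45.1%)


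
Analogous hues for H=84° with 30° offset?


Base hue: 84°
Left analog: (84 - 30) mod 360 = 54°
Right analog: (84 + 30) mod 360 = 114°
Analogous hues = 54° and 114°


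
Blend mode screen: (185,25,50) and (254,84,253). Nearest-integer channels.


Screen: C = 255 - (255-A)×(255-B)/255, rounded to nearest integer
R: 255 - (255-185)×(255-254)/255 = 255 - 70/255 ≈ 255 - 0.275 = 254.725 → 255
G: 255 - (255-25)×(255-84)/255 = 255 - 39330/255 ≈ 255 - 154.235 = 100.765 → 101
B: 255 - (255-50)×(255-253)/255 = 255 - 410/255 ≈ 255 - 1.608 = 253.392 → 253
= RGB(255, 101, 253)


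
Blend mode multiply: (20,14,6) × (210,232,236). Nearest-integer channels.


Multiply: C = A×B/255, rounded to nearest integer
R: 20×210/255 = 4200/255 ≈ 16.471 → 16
G: 14×232/255 = 3248/255 ≈ 12.737 → 13
B: 6×236/255 = 1416/255 ≈ 5.553 → 6
= RGB(16, 13, 6)


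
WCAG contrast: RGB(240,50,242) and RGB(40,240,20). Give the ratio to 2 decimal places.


Linearize each sRGB channel c=v/255: c/12.92 if c ≤ 0.04045 else ((c+0.055)/1.055)^2.4
L = 0.2126×R_lin + 0.7152×G_lin + 0.0722×B_lin
Color 1 (240,50,242):
  R=240: 240/255≈0.9412 > 0.04045 → ((0.9412+0.055)/1.055)^2.4 ≈ 0.87137
  G=50: 50/255≈0.1961 > 0.04045 → ((0.1961+0.055)/1.055)^2.4 ≈ 0.03190
  B=242: 242/255≈0.9490 > 0.04045 → ((0.9490+0.055)/1.055)^2.4 ≈ 0.88792
  L1 = 0.2126×0.87137 + 0.7152×0.03190 + 0.0722×0.88792 ≈ 0.27217
Color 2 (40,240,20):
  R=40: 40/255≈0.1569 > 0.04045 → ((0.1569+0.055)/1.055)^2.4 ≈ 0.02122
  G=240: 240/255≈0.9412 > 0.04045 → ((0.9412+0.055)/1.055)^2.4 ≈ 0.87137
  B=20: 20/255≈0.0784 > 0.04045 → ((0.0784+0.055)/1.055)^2.4 ≈ 0.00700
  L2 = 0.2126×0.02122 + 0.7152×0.87137 + 0.0722×0.00700 ≈ 0.62822
Lighter = 0.62822, Darker = 0.27217
Ratio = (L_lighter + 0.05) / (L_darker + 0.05)
Ratio = (0.62822 + 0.05) / (0.27217 + 0.05) = 0.67822 / 0.32217 ≈ 2.1051
Ratio ≈ 2.11:1


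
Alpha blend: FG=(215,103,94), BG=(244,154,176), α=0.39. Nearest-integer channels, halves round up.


C = α×F + (1-α)×B, with 1-α = 0.61
R: 0.39×215 + 0.61×244 = 83.85 + 148.84 = 232.69 → 233
G: 0.39×103 + 0.61×154 = 40.17 + 93.94 = 134.11 → 134
B: 0.39×94 + 0.61×176 = 36.66 + 107.36 = 144.02 → 144
= RGB(233, 134, 144)


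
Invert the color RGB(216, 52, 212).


Invert: (255-R, 255-G, 255-B)
R: 255-216 = 39
G: 255-52 = 203
B: 255-212 = 43
= RGB(39, 203, 43)


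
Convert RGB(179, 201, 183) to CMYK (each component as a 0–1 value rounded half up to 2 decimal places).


R'=179/255≈0.7020, G'=201/255≈0.7882, B'=183/255≈0.7176
K = 1 - max(R',G',B') = 1 - 201/255 = 54/255 = 0.21176… → 0.21
(1-R'-K)/(1-K) simplifies to (max-R)/max with max = 201:
C = (201-179)/201 = 22/201 = 0.10945… → 0.11
M = (201-201)/201 = 0/201 = 0 → 0.00
Y = (201-183)/201 = 18/201 = 0.08955… → 0.09
= CMYK(0.11, 0.00, 0.09, 0.21)


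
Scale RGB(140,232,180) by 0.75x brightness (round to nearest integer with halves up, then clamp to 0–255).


Multiply each channel by 0.75, round half up, clamp to [0, 255]
R: 140×0.75 = 105
G: 232×0.75 = 174
B: 180×0.75 = 135
= RGB(105, 174, 135)


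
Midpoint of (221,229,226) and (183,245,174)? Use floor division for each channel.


Midpoint: each channel = ⌊(C₁+C₂)/2⌋
R: ⌊(221+183)/2⌋ = 202
G: ⌊(229+245)/2⌋ = 237
B: ⌊(226+174)/2⌋ = 200
= RGB(202, 237, 200)


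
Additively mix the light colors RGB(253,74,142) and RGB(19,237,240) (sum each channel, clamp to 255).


Additive: each channel = min(255, C₁+C₂)
R: 253+19 = 272 → 255
G: 74+237 = 311 → 255
B: 142+240 = 382 → 255
= RGB(255, 255, 255)


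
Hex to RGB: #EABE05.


EA → 234 (R)
BE → 190 (G)
05 → 5 (B)
= RGB(234, 190, 5)


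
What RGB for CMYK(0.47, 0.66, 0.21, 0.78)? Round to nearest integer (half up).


R = 255 × (1-C) × (1-K) = 255 × 0.53 × 0.22 = 29.733 → 30
G = 255 × (1-M) × (1-K) = 255 × 0.34 × 0.22 = 19.074 → 19
B = 255 × (1-Y) × (1-K) = 255 × 0.79 × 0.22 = 44.319 → 44
= RGB(30, 19, 44)


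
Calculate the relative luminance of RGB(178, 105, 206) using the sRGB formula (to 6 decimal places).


Linearize each channel (sRGB transfer function): c = v/255; c_lin = c/12.92 if c ≤ 0.04045, else ((c+0.055)/1.055)^2.4
  R: 178/255 ≈ 0.698039 > 0.04045 → ((0.698039+0.055)/1.055)^2.4 ≈ 0.445201
  G: 105/255 ≈ 0.411765 > 0.04045 → ((0.411765+0.055)/1.055)^2.4 ≈ 0.141263
  B: 206/255 ≈ 0.807843 > 0.04045 → ((0.807843+0.055)/1.055)^2.4 ≈ 0.617207
R_lin = 0.445201, G_lin = 0.141263, B_lin = 0.617207
L = 0.2126×R + 0.7152×G + 0.0722×B
L = 0.2126×0.445201 + 0.7152×0.141263 + 0.0722×0.617207
L ≈ 0.240244


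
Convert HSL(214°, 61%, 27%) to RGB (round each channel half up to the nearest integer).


H=214°, S=0.61, L=0.27
C = (1-|2L-1|)×S = (1-|-0.46|)×0.61 = 0.3294
H' = H/60 = 214/60 ≈ 3.5667; X = C×(1-|H' mod 2 - 1|) = 0.14274
m = L - C/2 = 0.27 - 0.1647 = 0.1053
Sector ⌊H'⌋ = 3 → (R',G',B') = (0.0, 0.14274, 0.3294)
RGB = ((R'+m)×255, (G'+m)×255, (B'+m)×255) = (26.8515, 63.2502, 110.8485)
Round half up → RGB(27, 63, 111)


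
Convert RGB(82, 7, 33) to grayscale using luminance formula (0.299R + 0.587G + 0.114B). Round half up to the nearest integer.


Gray = 0.299×R + 0.587×G + 0.114×B
Gray = 0.299×82 + 0.587×7 + 0.114×33
Gray = 24.518 + 4.109 + 3.762
Gray = 32.389 → round half up → 32
Gray = 32


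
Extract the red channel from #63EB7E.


Color: #63EB7E
R = 63 = 99
G = EB = 235
B = 7E = 126
Red = 99


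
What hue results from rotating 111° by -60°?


New hue = (H + rotation) mod 360
New hue = (111 -60) mod 360
= 51 mod 360
= 51°


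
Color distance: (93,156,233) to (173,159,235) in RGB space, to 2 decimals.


d = √[(R₁-R₂)² + (G₁-G₂)² + (B₁-B₂)²]
d = √[(93-173)² + (156-159)² + (233-235)²]
d = √[6400 + 9 + 4]
d = √6413
d ≈ 80.08


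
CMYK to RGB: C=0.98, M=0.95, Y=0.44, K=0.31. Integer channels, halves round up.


R = 255 × (1-C) × (1-K) = 255 × 0.02 × 0.69 = 3.519 → 4
G = 255 × (1-M) × (1-K) = 255 × 0.05 × 0.69 = 8.7975 → 9
B = 255 × (1-Y) × (1-K) = 255 × 0.56 × 0.69 = 98.532 → 99
= RGB(4, 9, 99)


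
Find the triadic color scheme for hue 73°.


Triadic: equally spaced at 120° intervals
H1 = 73°
H2 = (73 + 120) mod 360 = 193°
H3 = (73 + 240) mod 360 = 313°
Triadic = 73°, 193°, 313°


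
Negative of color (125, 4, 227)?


Invert: (255-R, 255-G, 255-B)
R: 255-125 = 130
G: 255-4 = 251
B: 255-227 = 28
= RGB(130, 251, 28)


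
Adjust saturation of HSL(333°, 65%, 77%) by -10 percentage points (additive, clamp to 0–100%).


Original S = 65%
Adjustment = -10 percentage points
New S = 65 + (-10) = 55
Clamp to [0, 100] → 55
= HSL(333°, 55%, 77%)


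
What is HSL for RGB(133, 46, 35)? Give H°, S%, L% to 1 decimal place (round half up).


Normalize: R'=133/255≈0.5216, G'=46/255≈0.1804, B'=35/255≈0.1373
Max=133/255, Min=35/255, Δ=Max-Min=98/255
L = (Max+Min)/2 = (133+35)/510 = 168/510 = 0.32941… → L = 32.9%
L ≤ 0.5 → S = Δ/(Max+Min) = 98/(133+35) = 98/168 = 0.58333… → S = 58.3%
(the 1/255 factors cancel in S and H, so raw channel differences can be used)
Max is R' → H = 60 × (((G-B)/Δ) mod 6) = 60 × (((46-35)/98) mod 6)
  11/98 = 0.1122…
  H = 60 × 0.1122… = 6.734…° → H = 6.7°
= HSL(6.7°, 58.3%, 32.9%)


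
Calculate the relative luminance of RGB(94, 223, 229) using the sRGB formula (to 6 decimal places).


Linearize each channel (sRGB transfer function): c = v/255; c_lin = c/12.92 if c ≤ 0.04045, else ((c+0.055)/1.055)^2.4
  R: 94/255 ≈ 0.368627 > 0.04045 → ((0.368627+0.055)/1.055)^2.4 ≈ 0.111932
  G: 223/255 ≈ 0.874510 > 0.04045 → ((0.874510+0.055)/1.055)^2.4 ≈ 0.737910
  B: 229/255 ≈ 0.898039 > 0.04045 → ((0.898039+0.055)/1.055)^2.4 ≈ 0.783538
R_lin = 0.111932, G_lin = 0.737910, B_lin = 0.783538
L = 0.2126×R + 0.7152×G + 0.0722×B
L = 0.2126×0.111932 + 0.7152×0.737910 + 0.0722×0.783538
L ≈ 0.608122


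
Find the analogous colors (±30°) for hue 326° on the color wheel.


Base hue: 326°
Left analog: (326 - 30) mod 360 = 296°
Right analog: (326 + 30) mod 360 = 356°
Analogous hues = 296° and 356°


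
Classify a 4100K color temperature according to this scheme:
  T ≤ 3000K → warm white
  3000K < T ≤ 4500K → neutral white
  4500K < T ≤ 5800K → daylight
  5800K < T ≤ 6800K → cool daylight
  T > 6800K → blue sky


Temperature: 4100K
3000K < 4100K ≤ 4500K → neutral white
Classification: neutral white


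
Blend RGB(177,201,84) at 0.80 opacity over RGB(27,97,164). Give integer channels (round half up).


C = α×F + (1-α)×B, with 1-α = 0.20
R: 0.80×177 + 0.20×27 = 141.60 + 5.40 = 147.00 → 147
G: 0.80×201 + 0.20×97 = 160.80 + 19.40 = 180.20 → 180
B: 0.80×84 + 0.20×164 = 67.20 + 32.80 = 100.00 → 100
= RGB(147, 180, 100)


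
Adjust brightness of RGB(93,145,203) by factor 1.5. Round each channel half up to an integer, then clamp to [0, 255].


Multiply each channel by 1.5, round half up, clamp to [0, 255]
R: 93×1.5 = 139.5 → round → 140
G: 145×1.5 = 217.5 → round → 218
B: 203×1.5 = 304.5 → round → 305 → clamp → 255
= RGB(140, 218, 255)
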